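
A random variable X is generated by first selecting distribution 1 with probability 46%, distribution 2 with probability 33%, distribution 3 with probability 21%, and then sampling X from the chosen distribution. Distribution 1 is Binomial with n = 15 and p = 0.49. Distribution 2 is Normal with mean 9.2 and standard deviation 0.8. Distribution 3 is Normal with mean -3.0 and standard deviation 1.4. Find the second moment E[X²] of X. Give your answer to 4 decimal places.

For each component E[X²] = Var + (mean)², giving 1: 57.771; 2: 85.28; 3: 10.96.
Overall E[X²] = 0.46·57.771 + 0.33·85.28 + 0.21·10.96 = 57.0187.

57.0187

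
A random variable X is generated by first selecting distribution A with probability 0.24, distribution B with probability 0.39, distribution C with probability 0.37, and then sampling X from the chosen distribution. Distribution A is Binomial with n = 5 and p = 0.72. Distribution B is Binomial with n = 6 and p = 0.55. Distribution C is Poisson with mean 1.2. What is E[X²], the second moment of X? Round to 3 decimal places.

For each component E[X²] = Var + (mean)², giving A: 13.968; B: 12.375; C: 2.64.
Overall E[X²] = 0.24·13.968 + 0.39·12.375 + 0.37·2.64 = 9.15537.

9.155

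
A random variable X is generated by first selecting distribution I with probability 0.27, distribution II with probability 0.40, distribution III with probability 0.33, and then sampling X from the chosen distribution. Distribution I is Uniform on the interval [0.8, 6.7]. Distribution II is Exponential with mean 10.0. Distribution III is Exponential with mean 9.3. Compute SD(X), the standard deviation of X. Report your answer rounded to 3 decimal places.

Per component, I: μ=3.75, E[X²]=16.9633; II: μ=10, E[X²]=200; III: μ=9.3, E[X²]=172.98.
E[X] = 0.27·3.75 + 0.4·10 + 0.33·9.3 = 8.0815.
E[X²] = 0.27·16.9633 + 0.4·200 + 0.33·172.98 = 141.663.
Var(X) = E[X²] − (E[X])² = 141.663 − 65.3106 = 76.3529.
SD(X) = √76.3529 = 8.73801.

8.738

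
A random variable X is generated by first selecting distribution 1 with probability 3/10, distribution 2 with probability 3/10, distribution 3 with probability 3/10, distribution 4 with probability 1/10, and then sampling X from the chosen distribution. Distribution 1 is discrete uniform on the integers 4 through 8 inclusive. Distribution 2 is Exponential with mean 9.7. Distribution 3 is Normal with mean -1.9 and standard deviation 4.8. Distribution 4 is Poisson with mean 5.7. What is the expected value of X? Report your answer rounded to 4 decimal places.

4.7100

Component means — 1: 6; 2: 9.7; 3: -1.9; 4: 5.7.
E[X] = 0.3·6 + 0.3·9.7 + 0.3·-1.9 + 0.1·5.7 = 4.71.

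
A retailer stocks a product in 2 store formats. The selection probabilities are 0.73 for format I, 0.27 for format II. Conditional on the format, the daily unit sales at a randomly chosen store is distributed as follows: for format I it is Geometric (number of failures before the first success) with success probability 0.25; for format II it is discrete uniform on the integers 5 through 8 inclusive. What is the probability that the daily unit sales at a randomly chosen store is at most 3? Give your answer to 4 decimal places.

0.4990

Conditional on each format, P(X ≤ 3): I: 0.683594; II: 0.
By total probability, P(X ≤ 3) = 0.73·0.683594 + 0.27·0 = 0.499023.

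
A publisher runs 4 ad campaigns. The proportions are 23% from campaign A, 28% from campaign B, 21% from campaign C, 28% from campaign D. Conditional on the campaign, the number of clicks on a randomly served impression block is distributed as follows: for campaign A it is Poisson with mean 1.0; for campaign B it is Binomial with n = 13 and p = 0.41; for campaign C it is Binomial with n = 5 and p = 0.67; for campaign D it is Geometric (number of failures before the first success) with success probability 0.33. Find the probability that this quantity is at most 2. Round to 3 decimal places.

0.464

Conditional on each campaign, P(X ≤ 2): A: 0.919699; B: 0.0500726; C: 0.204963; D: 0.699237.
By total probability, P(X ≤ 2) = 0.23·0.919699 + 0.28·0.0500726 + 0.21·0.204963 + 0.28·0.699237 = 0.46438.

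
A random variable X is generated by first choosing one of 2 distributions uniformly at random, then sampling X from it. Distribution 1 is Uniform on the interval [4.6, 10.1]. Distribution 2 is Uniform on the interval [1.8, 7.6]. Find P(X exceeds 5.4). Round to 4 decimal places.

Conditional on each component, P(X > 5.4): 1: 0.854545; 2: 0.37931.
By total probability, P(X > 5.4) = 0.5·0.854545 + 0.5·0.37931 = 0.616928.

0.6169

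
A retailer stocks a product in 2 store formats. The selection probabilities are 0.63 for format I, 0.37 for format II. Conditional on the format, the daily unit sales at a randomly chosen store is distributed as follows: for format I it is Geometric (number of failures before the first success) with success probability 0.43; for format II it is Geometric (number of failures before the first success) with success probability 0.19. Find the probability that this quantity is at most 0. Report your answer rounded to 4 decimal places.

0.3412

Conditional on each format, P(X ≤ 0): I: 0.43; II: 0.19.
By total probability, P(X ≤ 0) = 0.63·0.43 + 0.37·0.19 = 0.3412.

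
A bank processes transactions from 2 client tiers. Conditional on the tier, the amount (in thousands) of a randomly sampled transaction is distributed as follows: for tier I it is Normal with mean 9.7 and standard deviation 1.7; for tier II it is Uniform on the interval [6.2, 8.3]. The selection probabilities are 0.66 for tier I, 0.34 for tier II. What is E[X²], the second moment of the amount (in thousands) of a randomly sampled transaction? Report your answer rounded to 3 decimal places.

82.003

For each component E[X²] = Var + (mean)², giving I: 96.98; II: 52.93.
Overall E[X²] = 0.66·96.98 + 0.34·52.93 = 82.003.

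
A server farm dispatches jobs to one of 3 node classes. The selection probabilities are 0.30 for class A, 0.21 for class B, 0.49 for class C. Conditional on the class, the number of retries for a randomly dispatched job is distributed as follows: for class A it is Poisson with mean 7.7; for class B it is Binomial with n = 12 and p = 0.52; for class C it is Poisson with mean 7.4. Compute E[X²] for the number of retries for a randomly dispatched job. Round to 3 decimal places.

59.361

For each component E[X²] = Var + (mean)², giving A: 66.99; B: 41.9328; C: 62.16.
Overall E[X²] = 0.3·66.99 + 0.21·41.9328 + 0.49·62.16 = 59.3613.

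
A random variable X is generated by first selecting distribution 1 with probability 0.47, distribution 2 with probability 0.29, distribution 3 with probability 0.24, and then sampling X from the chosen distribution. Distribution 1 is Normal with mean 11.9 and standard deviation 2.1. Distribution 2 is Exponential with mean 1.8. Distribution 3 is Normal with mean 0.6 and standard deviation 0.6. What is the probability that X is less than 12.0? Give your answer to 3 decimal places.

0.774

Conditional on each component, P(X < 12.0): 1: 0.51899; 2: 0.998727; 3: 1.
By total probability, P(X < 12.0) = 0.47·0.51899 + 0.29·0.998727 + 0.24·1 = 0.773556.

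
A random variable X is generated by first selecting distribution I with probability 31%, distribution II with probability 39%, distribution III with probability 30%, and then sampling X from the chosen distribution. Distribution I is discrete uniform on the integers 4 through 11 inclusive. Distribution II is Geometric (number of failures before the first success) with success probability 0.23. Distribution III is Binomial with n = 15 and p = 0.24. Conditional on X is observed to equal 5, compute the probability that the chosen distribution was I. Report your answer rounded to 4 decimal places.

Likelihoods P(X=5 | ·): I: 0.125; II: 0.062256; III: 0.153726.
Posterior ∝ prior × likelihood. Numerator for I: 0.31·0.125 = 0.03875.
Normalizing constant: 0.31·0.125 + 0.39·0.062256 + 0.3·0.153726 = 0.109148.
P(I | observation) = 0.03875 / 0.109148 = 0.355024.

0.3550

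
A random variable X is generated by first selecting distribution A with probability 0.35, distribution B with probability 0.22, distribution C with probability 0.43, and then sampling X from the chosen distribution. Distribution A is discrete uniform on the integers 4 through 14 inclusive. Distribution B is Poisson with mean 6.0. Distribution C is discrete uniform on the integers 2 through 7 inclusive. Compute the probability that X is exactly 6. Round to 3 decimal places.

0.139

Conditional on each component, P(X = 6): A: 0.0909091; B: 0.160623; C: 0.166667.
By total probability, P(X = 6) = 0.35·0.0909091 + 0.22·0.160623 + 0.43·0.166667 = 0.138822.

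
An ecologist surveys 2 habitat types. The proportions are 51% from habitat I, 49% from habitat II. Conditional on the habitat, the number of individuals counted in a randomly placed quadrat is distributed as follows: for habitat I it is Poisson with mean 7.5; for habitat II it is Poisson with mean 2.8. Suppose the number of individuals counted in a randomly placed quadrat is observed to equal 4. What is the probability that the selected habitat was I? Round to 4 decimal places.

0.3276

Likelihoods P(X=4 | ·): I: 0.0729164; II: 0.155739.
Posterior ∝ prior × likelihood. Numerator for I: 0.51·0.0729164 = 0.0371874.
Normalizing constant: 0.51·0.0729164 + 0.49·0.155739 = 0.113499.
P(I | observation) = 0.0371874 / 0.113499 = 0.327644.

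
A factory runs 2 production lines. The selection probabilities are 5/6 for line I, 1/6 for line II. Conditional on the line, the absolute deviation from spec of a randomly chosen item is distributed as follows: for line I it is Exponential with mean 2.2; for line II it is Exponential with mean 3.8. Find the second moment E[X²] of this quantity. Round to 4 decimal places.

12.8800

For each component E[X²] = Var + (mean)², giving I: 9.68; II: 28.88.
Overall E[X²] = 0.833333·9.68 + 0.166667·28.88 = 12.88.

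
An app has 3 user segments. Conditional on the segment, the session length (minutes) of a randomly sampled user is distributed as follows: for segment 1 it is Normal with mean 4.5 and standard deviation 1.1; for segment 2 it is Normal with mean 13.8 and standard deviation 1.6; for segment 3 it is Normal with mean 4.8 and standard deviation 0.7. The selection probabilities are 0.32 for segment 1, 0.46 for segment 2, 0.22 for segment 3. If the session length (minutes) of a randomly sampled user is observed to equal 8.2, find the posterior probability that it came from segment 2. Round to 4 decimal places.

0.3818

Likelihoods f(8.2 | ·): 1: 0.00126678; 2: 0.000545427; 3: 4.29447e-06.
Posterior ∝ prior × likelihood. Numerator for 2: 0.46·0.000545427 = 0.000250896.
Normalizing constant: 0.32·0.00126678 + 0.46·0.000545427 + 0.22·4.29447e-06 = 0.000657212.
P(2 | observation) = 0.000250896 / 0.000657212 = 0.381758.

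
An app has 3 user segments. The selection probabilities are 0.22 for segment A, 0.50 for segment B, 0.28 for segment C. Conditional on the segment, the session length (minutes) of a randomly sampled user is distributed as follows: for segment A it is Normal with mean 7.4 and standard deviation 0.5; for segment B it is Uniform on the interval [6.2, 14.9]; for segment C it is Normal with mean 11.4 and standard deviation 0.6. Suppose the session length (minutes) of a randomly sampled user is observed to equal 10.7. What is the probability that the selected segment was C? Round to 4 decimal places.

0.6212

Likelihoods f(10.7 | ·): A: 2.77336e-10; B: 0.114943; C: 0.336664.
Posterior ∝ prior × likelihood. Numerator for C: 0.28·0.336664 = 0.0942661.
Normalizing constant: 0.22·2.77336e-10 + 0.5·0.114943 + 0.28·0.336664 = 0.151737.
P(C | observation) = 0.0942661 / 0.151737 = 0.621245.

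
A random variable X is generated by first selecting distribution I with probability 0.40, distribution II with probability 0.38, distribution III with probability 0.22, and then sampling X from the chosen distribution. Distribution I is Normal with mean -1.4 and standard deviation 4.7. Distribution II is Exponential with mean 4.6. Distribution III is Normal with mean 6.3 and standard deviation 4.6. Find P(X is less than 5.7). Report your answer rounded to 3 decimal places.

0.742

Conditional on each component, P(X < 5.7): I: 0.93456; II: 0.710364; III: 0.448111.
By total probability, P(X < 5.7) = 0.4·0.93456 + 0.38·0.710364 + 0.22·0.448111 = 0.742347.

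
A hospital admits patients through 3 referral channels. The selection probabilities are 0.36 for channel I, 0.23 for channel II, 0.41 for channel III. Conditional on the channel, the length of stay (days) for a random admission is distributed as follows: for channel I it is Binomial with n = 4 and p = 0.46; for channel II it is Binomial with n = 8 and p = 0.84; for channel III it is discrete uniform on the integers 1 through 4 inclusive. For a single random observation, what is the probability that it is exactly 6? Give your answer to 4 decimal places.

0.0579

Conditional on each channel, P(X = 6): I: 0; II: 0.25181; III: 0.
By total probability, P(X = 6) = 0.36·0 + 0.23·0.25181 + 0.41·0 = 0.0579164.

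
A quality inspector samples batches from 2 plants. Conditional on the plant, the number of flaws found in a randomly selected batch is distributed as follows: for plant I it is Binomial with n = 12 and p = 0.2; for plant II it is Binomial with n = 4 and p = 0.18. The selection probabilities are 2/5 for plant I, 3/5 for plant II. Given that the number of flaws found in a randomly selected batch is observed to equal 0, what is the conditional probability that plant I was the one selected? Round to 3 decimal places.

Likelihoods P(X=0 | ·): I: 0.0687195; II: 0.452122.
Posterior ∝ prior × likelihood. Numerator for I: 0.4·0.0687195 = 0.0274878.
Normalizing constant: 0.4·0.0687195 + 0.6·0.452122 = 0.298761.
P(I | observation) = 0.0274878 / 0.298761 = 0.092006.

0.092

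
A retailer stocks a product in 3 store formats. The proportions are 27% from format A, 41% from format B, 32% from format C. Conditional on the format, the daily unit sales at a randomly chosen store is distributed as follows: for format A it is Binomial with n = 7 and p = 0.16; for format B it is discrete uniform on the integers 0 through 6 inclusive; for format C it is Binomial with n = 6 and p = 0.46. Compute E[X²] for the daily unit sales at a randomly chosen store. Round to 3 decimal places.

For each component E[X²] = Var + (mean)², giving A: 2.1952; B: 13; C: 9.108.
Overall E[X²] = 0.27·2.1952 + 0.41·13 + 0.32·9.108 = 8.83726.

8.837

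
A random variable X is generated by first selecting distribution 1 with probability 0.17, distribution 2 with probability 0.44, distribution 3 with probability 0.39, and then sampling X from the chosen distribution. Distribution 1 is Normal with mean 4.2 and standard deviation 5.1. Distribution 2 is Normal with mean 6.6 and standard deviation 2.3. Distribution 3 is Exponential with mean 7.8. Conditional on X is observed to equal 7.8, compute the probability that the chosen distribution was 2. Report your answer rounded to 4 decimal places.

0.6984

Likelihoods f(7.8 | ·): 1: 0.0609736; 2: 0.151381; 3: 0.047164.
Posterior ∝ prior × likelihood. Numerator for 2: 0.44·0.151381 = 0.0666078.
Normalizing constant: 0.17·0.0609736 + 0.44·0.151381 + 0.39·0.047164 = 0.0953673.
P(2 | observation) = 0.0666078 / 0.0953673 = 0.698434.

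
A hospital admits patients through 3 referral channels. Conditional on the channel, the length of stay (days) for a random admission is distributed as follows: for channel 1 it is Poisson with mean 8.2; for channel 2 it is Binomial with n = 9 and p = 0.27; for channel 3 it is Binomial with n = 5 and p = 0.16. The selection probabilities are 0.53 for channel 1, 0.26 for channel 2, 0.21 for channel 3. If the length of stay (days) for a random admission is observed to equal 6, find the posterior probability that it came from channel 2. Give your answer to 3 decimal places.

0.051

Likelihoods P(X=6 | ·): 1: 0.115967; 2: 0.0126599; 3: 0.
Posterior ∝ prior × likelihood. Numerator for 2: 0.26·0.0126599 = 0.00329158.
Normalizing constant: 0.53·0.115967 + 0.26·0.0126599 + 0.21·0 = 0.0647543.
P(2 | observation) = 0.00329158 / 0.0647543 = 0.0508318.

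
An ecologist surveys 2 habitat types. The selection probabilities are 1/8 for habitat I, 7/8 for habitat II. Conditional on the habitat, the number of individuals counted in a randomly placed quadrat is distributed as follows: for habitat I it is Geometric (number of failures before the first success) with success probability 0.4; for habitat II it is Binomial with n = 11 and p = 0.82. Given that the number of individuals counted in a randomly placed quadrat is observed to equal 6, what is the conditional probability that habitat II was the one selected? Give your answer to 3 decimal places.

Likelihoods P(X=6 | ·): I: 0.0186624; II: 0.0265392.
Posterior ∝ prior × likelihood. Numerator for II: 0.875·0.0265392 = 0.0232218.
Normalizing constant: 0.125·0.0186624 + 0.875·0.0265392 = 0.0255546.
P(II | observation) = 0.0232218 / 0.0255546 = 0.908713.

0.909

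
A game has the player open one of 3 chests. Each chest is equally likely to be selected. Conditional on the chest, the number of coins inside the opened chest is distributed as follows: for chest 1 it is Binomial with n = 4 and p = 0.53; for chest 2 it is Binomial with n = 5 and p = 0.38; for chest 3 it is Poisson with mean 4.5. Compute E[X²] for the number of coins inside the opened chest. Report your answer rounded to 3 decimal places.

For each component E[X²] = Var + (mean)², giving 1: 5.4908; 2: 4.788; 3: 24.75.
Overall E[X²] = 0.333333·5.4908 + 0.333333·4.788 + 0.333333·24.75 = 11.6763.

11.676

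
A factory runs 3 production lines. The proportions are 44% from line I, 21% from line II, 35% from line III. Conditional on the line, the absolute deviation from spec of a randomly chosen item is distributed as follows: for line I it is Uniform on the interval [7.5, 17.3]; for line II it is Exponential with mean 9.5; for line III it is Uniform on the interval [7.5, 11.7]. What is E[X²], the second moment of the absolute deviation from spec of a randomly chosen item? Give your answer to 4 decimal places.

For each component E[X²] = Var + (mean)², giving I: 161.763; II: 180.5; III: 93.63.
Overall E[X²] = 0.44·161.763 + 0.21·180.5 + 0.35·93.63 = 141.851.

141.8514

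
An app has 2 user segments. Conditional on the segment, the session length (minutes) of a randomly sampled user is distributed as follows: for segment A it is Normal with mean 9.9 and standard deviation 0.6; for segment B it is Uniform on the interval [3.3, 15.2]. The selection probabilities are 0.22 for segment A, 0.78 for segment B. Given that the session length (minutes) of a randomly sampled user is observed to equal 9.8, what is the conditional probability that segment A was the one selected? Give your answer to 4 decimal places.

0.6876

Likelihoods f(9.8 | ·): A: 0.655733; B: 0.0840336.
Posterior ∝ prior × likelihood. Numerator for A: 0.22·0.655733 = 0.144261.
Normalizing constant: 0.22·0.655733 + 0.78·0.0840336 = 0.209807.
P(A | observation) = 0.144261 / 0.209807 = 0.687589.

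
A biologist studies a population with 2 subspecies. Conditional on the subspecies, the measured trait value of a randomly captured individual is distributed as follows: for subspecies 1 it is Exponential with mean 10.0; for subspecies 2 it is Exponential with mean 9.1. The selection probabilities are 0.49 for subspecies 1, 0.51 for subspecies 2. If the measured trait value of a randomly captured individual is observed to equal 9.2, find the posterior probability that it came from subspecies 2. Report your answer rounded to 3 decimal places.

Likelihoods f(9.2 | ·): 1: 0.0398519; 2: 0.0399845.
Posterior ∝ prior × likelihood. Numerator for 2: 0.51·0.0399845 = 0.0203921.
Normalizing constant: 0.49·0.0398519 + 0.51·0.0399845 = 0.0399195.
P(2 | observation) = 0.0203921 / 0.0399195 = 0.51083.

0.511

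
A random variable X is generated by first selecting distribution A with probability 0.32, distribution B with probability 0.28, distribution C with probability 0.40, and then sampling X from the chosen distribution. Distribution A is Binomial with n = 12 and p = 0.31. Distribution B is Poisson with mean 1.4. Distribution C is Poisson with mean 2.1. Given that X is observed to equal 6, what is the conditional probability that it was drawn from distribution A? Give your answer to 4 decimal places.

0.8120

Likelihoods P(X=6 | ·): A: 0.0884987; B: 0.00257883; C: 0.014587.
Posterior ∝ prior × likelihood. Numerator for A: 0.32·0.0884987 = 0.0283196.
Normalizing constant: 0.32·0.0884987 + 0.28·0.00257883 + 0.4·0.014587 = 0.0348764.
P(A | observation) = 0.0283196 / 0.0348764 = 0.811997.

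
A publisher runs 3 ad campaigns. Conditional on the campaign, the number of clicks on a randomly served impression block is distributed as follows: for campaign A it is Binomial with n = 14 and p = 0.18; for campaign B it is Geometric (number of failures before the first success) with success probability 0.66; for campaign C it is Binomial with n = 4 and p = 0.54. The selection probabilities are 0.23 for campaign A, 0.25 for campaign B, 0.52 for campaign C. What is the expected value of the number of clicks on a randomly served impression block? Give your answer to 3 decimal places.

1.832

Component means — A: 2.52; B: 0.515152; C: 2.16.
E[X] = 0.23·2.52 + 0.25·0.515152 + 0.52·2.16 = 1.83159.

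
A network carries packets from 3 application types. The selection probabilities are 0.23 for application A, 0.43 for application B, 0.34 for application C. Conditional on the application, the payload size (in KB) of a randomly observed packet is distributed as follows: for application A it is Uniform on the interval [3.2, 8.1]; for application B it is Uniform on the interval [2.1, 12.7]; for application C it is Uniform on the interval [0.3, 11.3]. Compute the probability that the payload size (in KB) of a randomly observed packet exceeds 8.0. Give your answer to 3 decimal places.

0.297

Conditional on each application, P(X > 8.0): A: 0.0204082; B: 0.443396; C: 0.3.
By total probability, P(X > 8.0) = 0.23·0.0204082 + 0.43·0.443396 + 0.34·0.3 = 0.297354.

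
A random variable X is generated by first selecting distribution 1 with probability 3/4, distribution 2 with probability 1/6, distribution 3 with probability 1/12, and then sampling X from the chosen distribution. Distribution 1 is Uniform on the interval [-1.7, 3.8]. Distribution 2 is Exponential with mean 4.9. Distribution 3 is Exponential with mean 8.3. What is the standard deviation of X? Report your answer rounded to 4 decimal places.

4.1148

Per component, 1: μ=1.05, E[X²]=3.62333; 2: μ=4.9, E[X²]=48.02; 3: μ=8.3, E[X²]=137.78.
E[X] = 0.75·1.05 + 0.166667·4.9 + 0.0833333·8.3 = 2.29583.
E[X²] = 0.75·3.62333 + 0.166667·48.02 + 0.0833333·137.78 = 22.2025.
Var(X) = E[X²] − (E[X])² = 22.2025 − 5.27085 = 16.9316.
SD(X) = √16.9316 = 4.11481.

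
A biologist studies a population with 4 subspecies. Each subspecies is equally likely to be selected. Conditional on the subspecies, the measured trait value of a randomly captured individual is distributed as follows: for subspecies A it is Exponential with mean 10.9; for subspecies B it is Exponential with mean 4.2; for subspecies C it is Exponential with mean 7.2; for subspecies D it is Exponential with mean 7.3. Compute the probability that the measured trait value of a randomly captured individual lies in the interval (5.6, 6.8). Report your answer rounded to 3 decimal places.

Conditional on each subspecies, P(5.6 < X < 6.8): A: 0.0623655; B: 0.0655099; C: 0.0705303; D: 0.0703873.
By total probability, P(5.6 < X < 6.8) = 0.25·0.0623655 + 0.25·0.0655099 + 0.25·0.0705303 + 0.25·0.0703873 = 0.0671982.

0.067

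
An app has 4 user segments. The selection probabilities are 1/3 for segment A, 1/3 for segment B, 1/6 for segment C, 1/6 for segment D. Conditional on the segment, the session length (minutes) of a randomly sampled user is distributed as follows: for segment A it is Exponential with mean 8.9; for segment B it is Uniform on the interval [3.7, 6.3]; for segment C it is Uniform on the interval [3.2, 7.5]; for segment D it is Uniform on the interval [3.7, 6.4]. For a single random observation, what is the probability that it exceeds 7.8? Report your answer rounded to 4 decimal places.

Conditional on each segment, P(X > 7.8): A: 0.416277; B: 0; C: 0; D: 0.
By total probability, P(X > 7.8) = 0.333333·0.416277 + 0.333333·0 + 0.166667·0 + 0.166667·0 = 0.138759.

0.1388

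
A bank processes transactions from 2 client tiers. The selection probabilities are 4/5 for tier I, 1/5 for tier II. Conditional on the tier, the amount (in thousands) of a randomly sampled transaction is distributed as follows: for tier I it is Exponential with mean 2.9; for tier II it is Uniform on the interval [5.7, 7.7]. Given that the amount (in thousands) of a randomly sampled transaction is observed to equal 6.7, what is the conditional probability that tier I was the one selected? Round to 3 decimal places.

Likelihoods f(6.7 | ·): I: 0.0342162; II: 0.5.
Posterior ∝ prior × likelihood. Numerator for I: 0.8·0.0342162 = 0.027373.
Normalizing constant: 0.8·0.0342162 + 0.2·0.5 = 0.127373.
P(I | observation) = 0.027373 / 0.127373 = 0.214904.

0.215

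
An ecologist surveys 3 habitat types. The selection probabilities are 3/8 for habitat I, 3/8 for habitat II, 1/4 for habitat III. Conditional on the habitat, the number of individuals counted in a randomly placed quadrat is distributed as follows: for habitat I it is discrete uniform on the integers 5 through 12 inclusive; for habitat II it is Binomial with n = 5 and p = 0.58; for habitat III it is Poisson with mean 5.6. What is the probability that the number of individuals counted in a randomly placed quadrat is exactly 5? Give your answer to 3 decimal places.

Conditional on each habitat, P(X = 5): I: 0.125; II: 0.0656357; III: 0.169711.
By total probability, P(X = 5) = 0.375·0.125 + 0.375·0.0656357 + 0.25·0.169711 = 0.113916.

0.114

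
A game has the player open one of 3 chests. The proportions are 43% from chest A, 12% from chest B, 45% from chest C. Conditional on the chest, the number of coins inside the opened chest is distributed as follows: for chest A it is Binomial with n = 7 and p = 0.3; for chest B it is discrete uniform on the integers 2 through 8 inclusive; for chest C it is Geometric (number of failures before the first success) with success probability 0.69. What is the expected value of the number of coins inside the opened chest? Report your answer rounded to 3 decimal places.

Component means — A: 2.1; B: 5; C: 0.449275.
E[X] = 0.43·2.1 + 0.12·5 + 0.45·0.449275 = 1.70517.

1.705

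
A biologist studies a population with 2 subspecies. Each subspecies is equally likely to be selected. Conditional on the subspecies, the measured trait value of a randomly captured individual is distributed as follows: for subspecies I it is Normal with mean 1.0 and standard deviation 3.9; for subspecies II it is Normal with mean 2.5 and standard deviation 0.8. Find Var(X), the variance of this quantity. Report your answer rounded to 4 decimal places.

8.4875

Per component, I: μ=1, E[X²]=16.21; II: μ=2.5, E[X²]=6.89.
E[X] = 0.5·1 + 0.5·2.5 = 1.75.
E[X²] = 0.5·16.21 + 0.5·6.89 = 11.55.
Var(X) = E[X²] − (E[X])² = 11.55 − 3.0625 = 8.4875.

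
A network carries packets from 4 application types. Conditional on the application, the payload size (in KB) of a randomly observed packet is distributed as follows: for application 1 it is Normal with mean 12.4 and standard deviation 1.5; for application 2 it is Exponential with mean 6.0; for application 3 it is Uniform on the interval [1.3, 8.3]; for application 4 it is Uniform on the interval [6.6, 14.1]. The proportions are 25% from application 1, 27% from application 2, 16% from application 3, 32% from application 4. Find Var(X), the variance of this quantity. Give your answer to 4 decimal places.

21.1214

Per component, 1: μ=12.4, E[X²]=156.01; 2: μ=6, E[X²]=72; 3: μ=4.8, E[X²]=27.1233; 4: μ=10.35, E[X²]=111.81.
E[X] = 0.25·12.4 + 0.27·6 + 0.16·4.8 + 0.32·10.35 = 8.8.
E[X²] = 0.25·156.01 + 0.27·72 + 0.16·27.1233 + 0.32·111.81 = 98.5614.
Var(X) = E[X²] − (E[X])² = 98.5614 − 77.44 = 21.1214.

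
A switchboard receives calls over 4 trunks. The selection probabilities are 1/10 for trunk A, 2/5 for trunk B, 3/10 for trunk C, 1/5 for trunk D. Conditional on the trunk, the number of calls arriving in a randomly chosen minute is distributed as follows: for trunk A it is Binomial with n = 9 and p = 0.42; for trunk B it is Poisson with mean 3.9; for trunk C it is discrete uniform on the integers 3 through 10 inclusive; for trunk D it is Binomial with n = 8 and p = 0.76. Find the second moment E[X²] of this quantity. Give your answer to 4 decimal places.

31.2272

For each component E[X²] = Var + (mean)², giving A: 16.4808; B: 19.11; C: 47.5; D: 38.4256.
Overall E[X²] = 0.1·16.4808 + 0.4·19.11 + 0.3·47.5 + 0.2·38.4256 = 31.2272.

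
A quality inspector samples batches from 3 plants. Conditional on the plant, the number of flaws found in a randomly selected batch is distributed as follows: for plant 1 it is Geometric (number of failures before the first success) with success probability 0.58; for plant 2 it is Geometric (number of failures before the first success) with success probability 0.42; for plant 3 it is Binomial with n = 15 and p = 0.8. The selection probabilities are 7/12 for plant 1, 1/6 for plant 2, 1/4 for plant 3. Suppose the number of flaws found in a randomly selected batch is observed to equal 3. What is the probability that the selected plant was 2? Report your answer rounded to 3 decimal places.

0.353

Likelihoods P(X=3 | ·): 1: 0.042971; 2: 0.081947; 3: 9.54204e-07.
Posterior ∝ prior × likelihood. Numerator for 2: 0.166667·0.081947 = 0.0136578.
Normalizing constant: 0.583333·0.042971 + 0.166667·0.081947 + 0.25·9.54204e-07 = 0.0387245.
P(2 | observation) = 0.0136578 / 0.0387245 = 0.352692.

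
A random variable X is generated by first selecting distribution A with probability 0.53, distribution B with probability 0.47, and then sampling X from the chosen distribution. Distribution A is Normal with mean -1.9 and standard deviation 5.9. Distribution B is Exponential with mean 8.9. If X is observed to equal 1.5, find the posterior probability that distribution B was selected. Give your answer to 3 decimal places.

Likelihoods f(1.5 | ·): A: 0.0572725; B: 0.0949324.
Posterior ∝ prior × likelihood. Numerator for B: 0.47·0.0949324 = 0.0446182.
Normalizing constant: 0.53·0.0572725 + 0.47·0.0949324 = 0.0749726.
P(B | observation) = 0.0446182 / 0.0749726 = 0.595127.

0.595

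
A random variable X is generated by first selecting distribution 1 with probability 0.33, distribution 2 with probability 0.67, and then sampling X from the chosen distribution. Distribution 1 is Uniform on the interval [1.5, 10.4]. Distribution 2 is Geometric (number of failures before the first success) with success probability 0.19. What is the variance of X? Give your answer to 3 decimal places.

Per component, 1: μ=5.95, E[X²]=42.0033; 2: μ=4.26316, E[X²]=40.6122.
E[X] = 0.33·5.95 + 0.67·4.26316 = 4.81982.
E[X²] = 0.33·42.0033 + 0.67·40.6122 = 41.0713.
Var(X) = E[X²] − (E[X])² = 41.0713 − 23.2306 = 17.8406.

17.841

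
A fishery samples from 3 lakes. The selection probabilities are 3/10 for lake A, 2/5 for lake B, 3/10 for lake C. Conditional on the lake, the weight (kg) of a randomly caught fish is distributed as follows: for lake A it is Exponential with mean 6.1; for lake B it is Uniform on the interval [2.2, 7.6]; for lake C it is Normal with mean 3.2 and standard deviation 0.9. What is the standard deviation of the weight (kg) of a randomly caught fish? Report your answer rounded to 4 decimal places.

Per component, A: μ=6.1, E[X²]=74.42; B: μ=4.9, E[X²]=26.44; C: μ=3.2, E[X²]=11.05.
E[X] = 0.3·6.1 + 0.4·4.9 + 0.3·3.2 = 4.75.
E[X²] = 0.3·74.42 + 0.4·26.44 + 0.3·11.05 = 36.217.
Var(X) = E[X²] − (E[X])² = 36.217 − 22.5625 = 13.6545.
SD(X) = √13.6545 = 3.6952.

3.6952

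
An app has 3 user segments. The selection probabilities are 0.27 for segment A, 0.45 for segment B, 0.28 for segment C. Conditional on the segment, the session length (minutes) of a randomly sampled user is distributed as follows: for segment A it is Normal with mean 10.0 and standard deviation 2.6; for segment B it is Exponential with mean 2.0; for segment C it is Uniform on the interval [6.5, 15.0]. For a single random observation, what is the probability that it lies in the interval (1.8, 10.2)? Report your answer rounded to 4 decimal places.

0.4452

Conditional on each segment, P(1.8 < X < 10.2): A: 0.529852; B: 0.400473; C: 0.435294.
By total probability, P(1.8 < X < 10.2) = 0.27·0.529852 + 0.45·0.400473 + 0.28·0.435294 = 0.445155.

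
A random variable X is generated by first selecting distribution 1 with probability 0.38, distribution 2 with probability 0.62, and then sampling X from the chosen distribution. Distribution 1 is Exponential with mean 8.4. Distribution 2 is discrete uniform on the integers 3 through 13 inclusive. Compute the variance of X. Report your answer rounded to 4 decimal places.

33.0505

Per component, 1: μ=8.4, E[X²]=141.12; 2: μ=8, E[X²]=74.
E[X] = 0.38·8.4 + 0.62·8 = 8.152.
E[X²] = 0.38·141.12 + 0.62·74 = 99.5056.
Var(X) = E[X²] − (E[X])² = 99.5056 − 66.4551 = 33.0505.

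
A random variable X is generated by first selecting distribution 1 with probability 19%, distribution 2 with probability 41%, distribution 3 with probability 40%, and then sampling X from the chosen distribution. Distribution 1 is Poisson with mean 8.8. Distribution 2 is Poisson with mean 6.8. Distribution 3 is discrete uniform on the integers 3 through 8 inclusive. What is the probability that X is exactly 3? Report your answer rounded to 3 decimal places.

0.094

Conditional on each component, P(X = 3): 1: 0.0171201; 2: 0.0583678; 3: 0.166667.
By total probability, P(X = 3) = 0.19·0.0171201 + 0.41·0.0583678 + 0.4·0.166667 = 0.0938503.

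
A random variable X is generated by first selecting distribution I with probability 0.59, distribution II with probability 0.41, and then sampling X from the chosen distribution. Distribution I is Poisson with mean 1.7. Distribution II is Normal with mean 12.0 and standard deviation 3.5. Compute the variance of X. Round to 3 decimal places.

31.689

Per component, I: μ=1.7, E[X²]=4.59; II: μ=12, E[X²]=156.25.
E[X] = 0.59·1.7 + 0.41·12 = 5.923.
E[X²] = 0.59·4.59 + 0.41·156.25 = 66.7706.
Var(X) = E[X²] − (E[X])² = 66.7706 − 35.0819 = 31.6887.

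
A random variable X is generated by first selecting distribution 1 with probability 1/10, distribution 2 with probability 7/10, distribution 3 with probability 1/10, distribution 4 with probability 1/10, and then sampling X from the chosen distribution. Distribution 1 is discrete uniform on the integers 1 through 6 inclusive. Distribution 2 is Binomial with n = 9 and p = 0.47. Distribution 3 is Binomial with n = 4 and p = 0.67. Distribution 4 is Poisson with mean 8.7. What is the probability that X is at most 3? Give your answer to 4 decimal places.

0.3539

Conditional on each component, P(X ≤ 3): 1: 0.5; 2: 0.316352; 3: 0.798489; 4: 0.0262032.
By total probability, P(X ≤ 3) = 0.1·0.5 + 0.7·0.316352 + 0.1·0.798489 + 0.1·0.0262032 = 0.353915.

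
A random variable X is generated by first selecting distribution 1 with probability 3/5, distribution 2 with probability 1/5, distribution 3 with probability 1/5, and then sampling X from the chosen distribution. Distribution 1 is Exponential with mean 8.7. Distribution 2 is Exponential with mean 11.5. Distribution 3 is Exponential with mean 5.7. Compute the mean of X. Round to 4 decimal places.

Component means — 1: 8.7; 2: 11.5; 3: 5.7.
E[X] = 0.6·8.7 + 0.2·11.5 + 0.2·5.7 = 8.66.

8.6600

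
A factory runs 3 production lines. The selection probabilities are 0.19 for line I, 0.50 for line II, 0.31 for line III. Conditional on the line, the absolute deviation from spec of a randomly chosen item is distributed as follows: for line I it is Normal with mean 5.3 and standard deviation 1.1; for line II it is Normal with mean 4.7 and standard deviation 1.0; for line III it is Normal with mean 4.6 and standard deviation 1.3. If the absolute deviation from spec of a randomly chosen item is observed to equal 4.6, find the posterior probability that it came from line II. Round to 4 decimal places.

0.5673

Likelihoods f(4.6 | ·): I: 0.296198; II: 0.396953; III: 0.306879.
Posterior ∝ prior × likelihood. Numerator for II: 0.5·0.396953 = 0.198476.
Normalizing constant: 0.19·0.296198 + 0.5·0.396953 + 0.31·0.306879 = 0.349886.
P(II | observation) = 0.198476 / 0.349886 = 0.567259.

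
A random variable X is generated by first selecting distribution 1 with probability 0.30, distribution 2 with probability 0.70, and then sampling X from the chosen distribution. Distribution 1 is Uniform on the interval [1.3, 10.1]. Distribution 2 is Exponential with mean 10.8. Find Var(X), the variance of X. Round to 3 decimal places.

89.046

Per component, 1: μ=5.7, E[X²]=38.9433; 2: μ=10.8, E[X²]=233.28.
E[X] = 0.3·5.7 + 0.7·10.8 = 9.27.
E[X²] = 0.3·38.9433 + 0.7·233.28 = 174.979.
Var(X) = E[X²] − (E[X])² = 174.979 − 85.9329 = 89.0461.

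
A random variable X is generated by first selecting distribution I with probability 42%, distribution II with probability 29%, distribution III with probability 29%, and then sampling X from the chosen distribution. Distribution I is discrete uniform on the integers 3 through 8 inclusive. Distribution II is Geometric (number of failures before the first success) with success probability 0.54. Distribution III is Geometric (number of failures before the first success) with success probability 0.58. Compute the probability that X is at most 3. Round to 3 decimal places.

0.628

Conditional on each component, P(X ≤ 3): I: 0.166667; II: 0.955225; III: 0.968883.
By total probability, P(X ≤ 3) = 0.42·0.166667 + 0.29·0.955225 + 0.29·0.968883 = 0.627991.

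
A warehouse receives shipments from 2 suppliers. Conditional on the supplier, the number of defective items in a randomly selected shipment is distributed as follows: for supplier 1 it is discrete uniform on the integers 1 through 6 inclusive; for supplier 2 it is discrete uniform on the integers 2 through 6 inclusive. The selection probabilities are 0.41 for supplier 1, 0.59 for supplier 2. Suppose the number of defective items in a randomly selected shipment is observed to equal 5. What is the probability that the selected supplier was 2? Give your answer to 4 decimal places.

0.6333

Likelihoods P(X=5 | ·): 1: 0.166667; 2: 0.2.
Posterior ∝ prior × likelihood. Numerator for 2: 0.59·0.2 = 0.118.
Normalizing constant: 0.41·0.166667 + 0.59·0.2 = 0.186333.
P(2 | observation) = 0.118 / 0.186333 = 0.633274.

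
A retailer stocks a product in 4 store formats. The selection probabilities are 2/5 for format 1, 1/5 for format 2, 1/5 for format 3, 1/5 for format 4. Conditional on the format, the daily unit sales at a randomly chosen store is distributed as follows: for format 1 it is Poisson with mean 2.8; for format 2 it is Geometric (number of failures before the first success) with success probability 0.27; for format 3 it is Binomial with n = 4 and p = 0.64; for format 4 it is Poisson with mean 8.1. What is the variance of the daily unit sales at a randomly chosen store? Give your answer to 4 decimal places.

Per component, 1: μ=2.8, E[X²]=10.64; 2: μ=2.7037, E[X²]=17.3237; 3: μ=2.56, E[X²]=7.4752; 4: μ=8.1, E[X²]=73.71.
E[X] = 0.4·2.8 + 0.2·2.7037 + 0.2·2.56 + 0.2·8.1 = 3.79274.
E[X²] = 0.4·10.64 + 0.2·17.3237 + 0.2·7.4752 + 0.2·73.71 = 23.9578.
Var(X) = E[X²] − (E[X])² = 23.9578 − 14.3849 = 9.5729.

9.5729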